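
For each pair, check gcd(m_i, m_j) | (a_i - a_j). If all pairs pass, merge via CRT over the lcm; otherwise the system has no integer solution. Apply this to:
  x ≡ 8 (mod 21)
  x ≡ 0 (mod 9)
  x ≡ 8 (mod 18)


Moduli 21, 9, 18 are not pairwise coprime, so CRT works modulo lcm(m_i) when all pairwise compatibility conditions hold.
Pairwise compatibility: gcd(m_i, m_j) must divide a_i - a_j for every pair.
Merge one congruence at a time:
  Start: x ≡ 8 (mod 21).
  Combine with x ≡ 0 (mod 9): gcd(21, 9) = 3, and 0 - 8 = -8 is NOT divisible by 3.
    ⇒ system is inconsistent (no integer solution).

No solution (the system is inconsistent).


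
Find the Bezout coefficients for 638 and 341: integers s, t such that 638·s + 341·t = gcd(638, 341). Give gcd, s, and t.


Euclidean algorithm on (638, 341) — divide until remainder is 0:
  638 = 1 · 341 + 297
  341 = 1 · 297 + 44
  297 = 6 · 44 + 33
  44 = 1 · 33 + 11
  33 = 3 · 11 + 0
gcd(638, 341) = 11.
Track Bezout coefficients alongside the remainders: start with r₀ = 638 = a·1 + b·0 (s = 1, t = 0) and r₁ = 341 = a·0 + b·1 (s = 0, t = 1); each new remainder r_{k+1} = r_{k-1} − q_k·r_k inherits s_{k+1} = s_{k-1} − q_k·s_k, t_{k+1} = t_{k-1} − q_k·t_k, so r_k = a·s_k + b·t_k at every step:
  q = 1: r = 297, s = 1 − 1·0 = 1, t = 0 − 1·1 = -1  (check: 638·1 + 341·(-1) = 297)
  q = 1: r = 44, s = 0 − 1·1 = -1, t = 1 − 1·(-1) = 2  (check: 638·(-1) + 341·2 = 44)
  q = 6: r = 33, s = 1 − 6·(-1) = 7, t = -1 − 6·2 = -13  (check: 638·7 + 341·(-13) = 33)
  q = 1: r = 11, s = -1 − 1·7 = -8, t = 2 − 1·(-13) = 15  (check: 638·(-8) + 341·15 = 11)
The row with r = 11 (the gcd) gives the Bezout coefficients s = -8, t = 15.
Result: 638 · (-8) + 341 · (15) = 11.

gcd(638, 341) = 11; s = -8, t = 15 (check: 638·(-8) + 341·15 = 11).


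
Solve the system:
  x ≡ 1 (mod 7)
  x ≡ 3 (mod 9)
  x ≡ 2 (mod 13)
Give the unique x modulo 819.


Moduli 7, 9, 13 are pairwise coprime; by CRT there is a unique solution modulo M = 7 · 9 · 13 = 819.
Solve pairwise, accumulating the modulus:
  Start with x ≡ 1 (mod 7).
  Combine with x ≡ 3 (mod 9): since gcd(7, 9) = 1, we get a unique residue mod 63.
    Write x = 1 + 7·t and substitute into x ≡ 3 (mod 9): 7·t ≡ 3 − 1 = 2 (mod 9).
    The inverse of 7 mod 9 is 4 (since 7·4 = 28 = 3·9 + 1), so t ≡ 4·2 = 8 ≡ 8 (mod 9).
    Then x = 1 + 7·8 = 57, valid modulo lcm(7, 9) = 63: x ≡ 57 (mod 63).
  Combine with x ≡ 2 (mod 13): since gcd(63, 13) = 1, we get a unique residue mod 819.
    Write x = 57 + 63·t and substitute into x ≡ 2 (mod 13): 63·t ≡ 2 − 57 = -55 (mod 13).
    Reduce coefficients mod 13: 11·t ≡ 10 (mod 13).
    The inverse of 11 mod 13 is 6 (since 11·6 = 66 = 5·13 + 1), so t ≡ 6·10 = 60 ≡ 8 (mod 13).
    Then x = 57 + 63·8 = 561, valid modulo lcm(63, 13) = 819: x ≡ 561 (mod 819).
Verify: 561 mod 7 = 1 ✓, 561 mod 9 = 3 ✓, 561 mod 13 = 2 ✓.

x ≡ 561 (mod 819).


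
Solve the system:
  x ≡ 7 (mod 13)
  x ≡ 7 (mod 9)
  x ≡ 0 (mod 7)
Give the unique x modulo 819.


Moduli 13, 9, 7 are pairwise coprime; by CRT there is a unique solution modulo M = 13 · 9 · 7 = 819.
Solve pairwise, accumulating the modulus:
  Start with x ≡ 7 (mod 13).
  Combine with x ≡ 7 (mod 9): since gcd(13, 9) = 1, we get a unique residue mod 117.
    Write x = 7 + 13·t and substitute into x ≡ 7 (mod 9): 13·t ≡ 7 − 7 = 0 (mod 9).
    Reduce coefficients mod 9: 4·t ≡ 0 (mod 9).
    The inverse of 4 mod 9 is 7 (since 4·7 = 28 = 3·9 + 1), so t ≡ 7·0 = 0 ≡ 0 (mod 9).
    Then x = 7 + 13·0 = 7, valid modulo lcm(13, 9) = 117: x ≡ 7 (mod 117).
  Combine with x ≡ 0 (mod 7): since gcd(117, 7) = 1, we get a unique residue mod 819.
    Write x = 7 + 117·t and substitute into x ≡ 0 (mod 7): 117·t ≡ 0 − 7 = -7 (mod 7).
    Reduce coefficients mod 7: 5·t ≡ 0 (mod 7).
    The inverse of 5 mod 7 is 3 (since 5·3 = 15 = 2·7 + 1), so t ≡ 3·0 = 0 ≡ 0 (mod 7).
    Then x = 7 + 117·0 = 7, valid modulo lcm(117, 7) = 819: x ≡ 7 (mod 819).
Verify: 7 mod 13 = 7 ✓, 7 mod 9 = 7 ✓, 7 mod 7 = 0 ✓.

x ≡ 7 (mod 819).


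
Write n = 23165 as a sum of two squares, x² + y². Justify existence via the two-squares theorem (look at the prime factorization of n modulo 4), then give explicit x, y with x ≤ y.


Step 1: Factor n = 23165 = 5 · 41 · 113.
Step 2: Check the mod-4 condition on each prime factor: 5 ≡ 1 (mod 4), exponent 1; 41 ≡ 1 (mod 4), exponent 1; 113 ≡ 1 (mod 4), exponent 1.
All primes ≡ 3 (mod 4) appear to even exponent (or don't appear), so by the two-squares theorem n IS expressible as a sum of two squares.
Step 3: Build a representation. Here n = 5 · 41 · 113 is a product of primes ≡ 1 (mod 4). Each prime p ≡ 1 (mod 4) is itself a sum of two squares; find a² by testing p − a² for a perfect square:
  5: 5 − 1² = 4 = 2² ⇒ 5 = 1² + 2².
  41: 41 − 1² = 40, 41 − 2² = 37, 41 − 3² = 32, 41 − 4² = 25 = 5² ⇒ 41 = 4² + 5².
  113: 113 − 1² = 112, 113 − 2² = 109, 113 − 3² = 104, 113 − 4² = 97, 113 − 5² = 88, 113 − 6² = 77, 113 − 7² = 64 = 8² ⇒ 113 = 7² + 8².
  Combine using the Brahmagupta–Fibonacci identity (a² + b²)(c² + d²) = (ac − bd)² + (ad + bc)² = (ac + bd)² + (ad − bc)²:
  5 · 41 = 205: from (1² + 2²)(4² + 5²), take (1·4 − 2·5, 1·5 + 2·4) = (4 − 10, 5 + 8) = (-6, 13); dropping signs (only squares matter) gives (6, 13); check 6² + 13² = 36 + 169 = 205 ✓.
  205 · 113 = 23165: from (6² + 13²)(7² + 8²), take (6·7 − 13·8, 6·8 + 13·7) = (42 − 104, 48 + 91) = (-62, 139); dropping signs (only squares matter) gives (62, 139); check 62² + 139² = 3844 + 19321 = 23165 ✓.
Step 4: Order so x ≤ y and verify: 62² + 139² = 3844 + 19321 = 23165 = n. ✓

n = 23165 = 62² + 139² (one valid representation with x ≤ y).


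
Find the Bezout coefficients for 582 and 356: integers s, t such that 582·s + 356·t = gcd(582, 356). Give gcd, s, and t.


Euclidean algorithm on (582, 356) — divide until remainder is 0:
  582 = 1 · 356 + 226
  356 = 1 · 226 + 130
  226 = 1 · 130 + 96
  130 = 1 · 96 + 34
  96 = 2 · 34 + 28
  34 = 1 · 28 + 6
  28 = 4 · 6 + 4
  6 = 1 · 4 + 2
  4 = 2 · 2 + 0
gcd(582, 356) = 2.
Track Bezout coefficients alongside the remainders: start with r₀ = 582 = a·1 + b·0 (s = 1, t = 0) and r₁ = 356 = a·0 + b·1 (s = 0, t = 1); each new remainder r_{k+1} = r_{k-1} − q_k·r_k inherits s_{k+1} = s_{k-1} − q_k·s_k, t_{k+1} = t_{k-1} − q_k·t_k, so r_k = a·s_k + b·t_k at every step:
  q = 1: r = 226, s = 1 − 1·0 = 1, t = 0 − 1·1 = -1  (check: 582·1 + 356·(-1) = 226)
  q = 1: r = 130, s = 0 − 1·1 = -1, t = 1 − 1·(-1) = 2  (check: 582·(-1) + 356·2 = 130)
  q = 1: r = 96, s = 1 − 1·(-1) = 2, t = -1 − 1·2 = -3  (check: 582·2 + 356·(-3) = 96)
  q = 1: r = 34, s = -1 − 1·2 = -3, t = 2 − 1·(-3) = 5  (check: 582·(-3) + 356·5 = 34)
  q = 2: r = 28, s = 2 − 2·(-3) = 8, t = -3 − 2·5 = -13  (check: 582·8 + 356·(-13) = 28)
  q = 1: r = 6, s = -3 − 1·8 = -11, t = 5 − 1·(-13) = 18  (check: 582·(-11) + 356·18 = 6)
  q = 4: r = 4, s = 8 − 4·(-11) = 52, t = -13 − 4·18 = -85  (check: 582·52 + 356·(-85) = 4)
  q = 1: r = 2, s = -11 − 1·52 = -63, t = 18 − 1·(-85) = 103  (check: 582·(-63) + 356·103 = 2)
The row with r = 2 (the gcd) gives the Bezout coefficients s = -63, t = 103.
Result: 582 · (-63) + 356 · (103) = 2.

gcd(582, 356) = 2; s = -63, t = 103 (check: 582·(-63) + 356·103 = 2).


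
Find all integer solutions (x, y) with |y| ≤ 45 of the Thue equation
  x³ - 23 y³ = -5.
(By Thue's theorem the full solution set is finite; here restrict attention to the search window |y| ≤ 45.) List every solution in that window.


The equation is x³ - 23y³ = -5. For fixed y, x³ = 23·y³ − 5, so a solution requires the RHS to be a perfect cube.
Strategy: iterate y from -45 to 45, compute RHS = 23·y³ − 5, and check whether it is a (positive or negative) perfect cube.
Check small values of y:
  y = 0: RHS = -5 is not a perfect cube.
  y = 1: RHS = 18 is not a perfect cube.
  y = -1: RHS = -28 is not a perfect cube.
  y = 2: RHS = 179 is not a perfect cube.
  y = -2: RHS = -189 is not a perfect cube.
  y = 3: RHS = 616 is not a perfect cube.
  y = -3: RHS = -626 is not a perfect cube.
Continuing the search up to |y| = 45 finds no solutions either.
No (x, y) in the scanned range satisfies the equation.

No integer solutions with |y| ≤ 45.


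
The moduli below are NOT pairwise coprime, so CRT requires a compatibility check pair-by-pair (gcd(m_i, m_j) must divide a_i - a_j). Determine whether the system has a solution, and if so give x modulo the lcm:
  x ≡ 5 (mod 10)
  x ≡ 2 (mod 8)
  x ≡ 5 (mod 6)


Moduli 10, 8, 6 are not pairwise coprime, so CRT works modulo lcm(m_i) when all pairwise compatibility conditions hold.
Pairwise compatibility: gcd(m_i, m_j) must divide a_i - a_j for every pair.
Merge one congruence at a time:
  Start: x ≡ 5 (mod 10).
  Combine with x ≡ 2 (mod 8): gcd(10, 8) = 2, and 2 - 5 = -3 is NOT divisible by 2.
    ⇒ system is inconsistent (no integer solution).

No solution (the system is inconsistent).


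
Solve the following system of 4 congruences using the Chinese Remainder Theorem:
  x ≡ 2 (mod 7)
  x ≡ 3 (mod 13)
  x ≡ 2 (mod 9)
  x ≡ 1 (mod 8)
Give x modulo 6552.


Product of moduli M = 7 · 13 · 9 · 8 = 6552.
Merge one congruence at a time:
  Start: x ≡ 2 (mod 7).
  Combine with x ≡ 3 (mod 13); new modulus lcm = 91.
    Write x = 2 + 7·t and substitute into x ≡ 3 (mod 13): 7·t ≡ 3 − 2 = 1 (mod 13).
    The inverse of 7 mod 13 is 2 (since 7·2 = 14 = 1·13 + 1), so t ≡ 2·1 = 2 ≡ 2 (mod 13).
    Then x = 2 + 7·2 = 16, valid modulo lcm(7, 13) = 91: x ≡ 16 (mod 91).
  Combine with x ≡ 2 (mod 9); new modulus lcm = 819.
    Write x = 16 + 91·t and substitute into x ≡ 2 (mod 9): 91·t ≡ 2 − 16 = -14 (mod 9).
    Reduce coefficients mod 9: 1·t ≡ 4 (mod 9).
    So t ≡ 4 (mod 9).
    Then x = 16 + 91·4 = 380, valid modulo lcm(91, 9) = 819: x ≡ 380 (mod 819).
  Combine with x ≡ 1 (mod 8); new modulus lcm = 6552.
    Write x = 380 + 819·t and substitute into x ≡ 1 (mod 8): 819·t ≡ 1 − 380 = -379 (mod 8).
    Reduce coefficients mod 8: 3·t ≡ 5 (mod 8).
    The inverse of 3 mod 8 is 3 (since 3·3 = 9 = 1·8 + 1), so t ≡ 3·5 = 15 ≡ 7 (mod 8).
    Then x = 380 + 819·7 = 6113, valid modulo lcm(819, 8) = 6552: x ≡ 6113 (mod 6552).
Verify against each original: 6113 mod 7 = 2, 6113 mod 13 = 3, 6113 mod 9 = 2, 6113 mod 8 = 1.

x ≡ 6113 (mod 6552).


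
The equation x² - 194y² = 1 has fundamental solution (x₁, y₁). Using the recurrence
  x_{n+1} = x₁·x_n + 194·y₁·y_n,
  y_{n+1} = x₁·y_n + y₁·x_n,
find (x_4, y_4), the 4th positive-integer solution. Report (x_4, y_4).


Step 1: Find the fundamental solution (x₁, y₁) of x² - 194y² = 1.
  Expand √194 as a continued fraction. a₀ = ⌊√194⌋ = 13; iterate m_{k+1} = d_k·a_k − m_k, d_{k+1} = (194 − m_{k+1}²)/d_k, a_{k+1} = ⌊(a₀ + m_{k+1})/d_{k+1}⌋ (starting m₀ = 0, d₀ = 1), with convergents p_k = a_k·p_{k-1} + p_{k-2}, q_k = a_k·q_{k-1} + q_{k-2} (p₋₁ = 1, q₋₁ = 0):
  k = 0: a₀ = 13; p₀/q₀ = 13/1; p₀² − 194·q₀² = 169 − 194 = -25.
  k = 1: m = 13, d = 25, a = ⌊(13 + 13)/25⌋ = 1; p/q = (1·13 + 1)/(1·1 + 0) = 14/1; p² − 194·q² = 196 − 194 = 2.
  k = 2: m = 12, d = 2, a = ⌊(13 + 12)/2⌋ = 12; p/q = (12·14 + 13)/(12·1 + 1) = 181/13; p² − 194·q² = 32761 − 32786 = -25.
  k = 3: m = 12, d = 25, a = ⌊(13 + 12)/25⌋ = 1; p/q = (1·181 + 14)/(1·13 + 1) = 195/14; p² − 194·q² = 38025 − 38024 = 1.
  The first convergent with p² − 194·q² = 1 gives the fundamental solution (x₁, y₁) = (195, 14).
Step 2: Apply the recurrence (x_{n+1}, y_{n+1}) = (x₁x_n + 194y₁y_n, x₁y_n + y₁x_n) repeatedly.
  From (x_1, y_1) = (195, 14): x_2 = 195·195 + 194·14·14 = 76049; y_2 = 195·14 + 14·195 = 5460.
  From (x_2, y_2) = (76049, 5460): x_3 = 195·76049 + 194·14·5460 = 29658915; y_3 = 195·5460 + 14·76049 = 2129386.
  From (x_3, y_3) = (29658915, 2129386): x_4 = 195·29658915 + 194·14·2129386 = 11566900801; y_4 = 195·2129386 + 14·29658915 = 830455080.
Step 3: Verify x_4² - 194·y_4² = 133793194140174441601 - 133793194140174441600 = 1 (should be 1). ✓

(x_1, y_1) = (195, 14); (x_4, y_4) = (11566900801, 830455080).


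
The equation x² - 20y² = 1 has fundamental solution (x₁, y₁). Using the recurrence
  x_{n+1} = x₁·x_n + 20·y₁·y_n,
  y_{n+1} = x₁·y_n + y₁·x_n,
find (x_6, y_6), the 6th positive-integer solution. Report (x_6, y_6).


Step 1: Find the fundamental solution (x₁, y₁) of x² - 20y² = 1.
  Expand √20 as a continued fraction. a₀ = ⌊√20⌋ = 4; iterate m_{k+1} = d_k·a_k − m_k, d_{k+1} = (20 − m_{k+1}²)/d_k, a_{k+1} = ⌊(a₀ + m_{k+1})/d_{k+1}⌋ (starting m₀ = 0, d₀ = 1), with convergents p_k = a_k·p_{k-1} + p_{k-2}, q_k = a_k·q_{k-1} + q_{k-2} (p₋₁ = 1, q₋₁ = 0):
  k = 0: a₀ = 4; p₀/q₀ = 4/1; p₀² − 20·q₀² = 16 − 20 = -4.
  k = 1: m = 4, d = 4, a = ⌊(4 + 4)/4⌋ = 2; p/q = (2·4 + 1)/(2·1 + 0) = 9/2; p² − 20·q² = 81 − 80 = 1.
  The first convergent with p² − 20·q² = 1 gives the fundamental solution (x₁, y₁) = (9, 2).
Step 2: Apply the recurrence (x_{n+1}, y_{n+1}) = (x₁x_n + 20y₁y_n, x₁y_n + y₁x_n) repeatedly.
  From (x_1, y_1) = (9, 2): x_2 = 9·9 + 20·2·2 = 161; y_2 = 9·2 + 2·9 = 36.
  From (x_2, y_2) = (161, 36): x_3 = 9·161 + 20·2·36 = 2889; y_3 = 9·36 + 2·161 = 646.
  From (x_3, y_3) = (2889, 646): x_4 = 9·2889 + 20·2·646 = 51841; y_4 = 9·646 + 2·2889 = 11592.
  From (x_4, y_4) = (51841, 11592): x_5 = 9·51841 + 20·2·11592 = 930249; y_5 = 9·11592 + 2·51841 = 208010.
  From (x_5, y_5) = (930249, 208010): x_6 = 9·930249 + 20·2·208010 = 16692641; y_6 = 9·208010 + 2·930249 = 3732588.
Step 3: Verify x_6² - 20·y_6² = 278644263554881 - 278644263554880 = 1 (should be 1). ✓

(x_1, y_1) = (9, 2); (x_6, y_6) = (16692641, 3732588).


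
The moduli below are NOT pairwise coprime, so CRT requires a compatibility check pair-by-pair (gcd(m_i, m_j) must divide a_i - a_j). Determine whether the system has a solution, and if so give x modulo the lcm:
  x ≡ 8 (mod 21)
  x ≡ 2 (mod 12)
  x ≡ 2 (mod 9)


Moduli 21, 12, 9 are not pairwise coprime, so CRT works modulo lcm(m_i) when all pairwise compatibility conditions hold.
Pairwise compatibility: gcd(m_i, m_j) must divide a_i - a_j for every pair.
Merge one congruence at a time:
  Start: x ≡ 8 (mod 21).
  Combine with x ≡ 2 (mod 12): gcd(21, 12) = 3; 2 - 8 = -6, which IS divisible by 3, so compatible.
    Write x = 8 + 21·t and substitute into x ≡ 2 (mod 12): 21·t ≡ 2 − 8 = -6 (mod 12).
    Divide the congruence (and modulus) by g = 3: 7·t ≡ -2 (mod 4).
    Reduce coefficients mod 4: 3·t ≡ 2 (mod 4).
    The inverse of 3 mod 4 is 3 (since 3·3 = 9 = 2·4 + 1), so t ≡ 3·2 = 6 ≡ 2 (mod 4).
    Then x = 8 + 21·2 = 50, valid modulo lcm(21, 12) = 84: x ≡ 50 (mod 84).
  Combine with x ≡ 2 (mod 9): gcd(84, 9) = 3; 2 - 50 = -48, which IS divisible by 3, so compatible.
    Write x = 50 + 84·t and substitute into x ≡ 2 (mod 9): 84·t ≡ 2 − 50 = -48 (mod 9).
    Divide the congruence (and modulus) by g = 3: 28·t ≡ -16 (mod 3).
    Reduce coefficients mod 3: 1·t ≡ 2 (mod 3).
    So t ≡ 2 (mod 3).
    Then x = 50 + 84·2 = 218, valid modulo lcm(84, 9) = 252: x ≡ 218 (mod 252).
Verify: 218 mod 21 = 8, 218 mod 12 = 2, 218 mod 9 = 2.

x ≡ 218 (mod 252).


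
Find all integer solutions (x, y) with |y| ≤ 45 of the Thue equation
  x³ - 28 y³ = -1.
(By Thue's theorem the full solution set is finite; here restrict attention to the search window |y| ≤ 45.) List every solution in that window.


The equation is x³ - 28y³ = -1. For fixed y, x³ = 28·y³ − 1, so a solution requires the RHS to be a perfect cube.
Strategy: iterate y from -45 to 45, compute RHS = 28·y³ − 1, and check whether it is a (positive or negative) perfect cube.
Check small values of y:
  y = 0: RHS = -1 = (-1)³ ⇒ x = -1 works.
  y = 1: RHS = 27 = (3)³ ⇒ x = 3 works.
  y = -1: RHS = -29 is not a perfect cube.
  y = 2: RHS = 223 is not a perfect cube.
  y = -2: RHS = -225 is not a perfect cube.
  y = 3: RHS = 755 is not a perfect cube.
  y = -3: RHS = -757 is not a perfect cube.
Continuing the search up to |y| = 45 finds no further solutions beyond those listed.
Collected solutions: (-1, 0), (3, 1).

Solutions (with |y| ≤ 45): (-1, 0), (3, 1).


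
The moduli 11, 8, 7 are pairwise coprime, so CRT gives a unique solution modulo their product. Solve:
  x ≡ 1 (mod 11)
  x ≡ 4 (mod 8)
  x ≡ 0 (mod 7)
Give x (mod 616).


Moduli 11, 8, 7 are pairwise coprime; by CRT there is a unique solution modulo M = 11 · 8 · 7 = 616.
Solve pairwise, accumulating the modulus:
  Start with x ≡ 1 (mod 11).
  Combine with x ≡ 4 (mod 8): since gcd(11, 8) = 1, we get a unique residue mod 88.
    Write x = 1 + 11·t and substitute into x ≡ 4 (mod 8): 11·t ≡ 4 − 1 = 3 (mod 8).
    Reduce coefficients mod 8: 3·t ≡ 3 (mod 8).
    The inverse of 3 mod 8 is 3 (since 3·3 = 9 = 1·8 + 1), so t ≡ 3·3 = 9 ≡ 1 (mod 8).
    Then x = 1 + 11·1 = 12, valid modulo lcm(11, 8) = 88: x ≡ 12 (mod 88).
  Combine with x ≡ 0 (mod 7): since gcd(88, 7) = 1, we get a unique residue mod 616.
    Write x = 12 + 88·t and substitute into x ≡ 0 (mod 7): 88·t ≡ 0 − 12 = -12 (mod 7).
    Reduce coefficients mod 7: 4·t ≡ 2 (mod 7).
    The inverse of 4 mod 7 is 2 (since 4·2 = 8 = 1·7 + 1), so t ≡ 2·2 = 4 ≡ 4 (mod 7).
    Then x = 12 + 88·4 = 364, valid modulo lcm(88, 7) = 616: x ≡ 364 (mod 616).
Verify: 364 mod 11 = 1 ✓, 364 mod 8 = 4 ✓, 364 mod 7 = 0 ✓.

x ≡ 364 (mod 616).


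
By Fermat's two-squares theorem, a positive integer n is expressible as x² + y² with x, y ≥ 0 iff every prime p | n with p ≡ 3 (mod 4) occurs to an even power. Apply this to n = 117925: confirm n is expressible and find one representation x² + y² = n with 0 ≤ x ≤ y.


Step 1: Factor n = 117925 = 5^2 · 53 · 89.
Step 2: Check the mod-4 condition on each prime factor: 5 ≡ 1 (mod 4), exponent 2; 53 ≡ 1 (mod 4), exponent 1; 89 ≡ 1 (mod 4), exponent 1.
All primes ≡ 3 (mod 4) appear to even exponent (or don't appear), so by the two-squares theorem n IS expressible as a sum of two squares.
Step 3: Build a representation. Group n = k² · m with k = 5 and m = 53 · 89 = 4717 (a product of primes ≡ 1 (mod 4)); a representation of m scales to one of n via (k·x)² + (k·y)² = k²(x² + y²). Each prime p ≡ 1 (mod 4) is itself a sum of two squares; find a² by testing p − a² for a perfect square:
  53: 53 − 1² = 52, 53 − 2² = 49 = 7² ⇒ 53 = 2² + 7².
  89: 89 − 1² = 88, 89 − 2² = 85, 89 − 3² = 80, 89 − 4² = 73, 89 − 5² = 64 = 8² ⇒ 89 = 5² + 8².
  Combine using the Brahmagupta–Fibonacci identity (a² + b²)(c² + d²) = (ac − bd)² + (ad + bc)² = (ac + bd)² + (ad − bc)²:
  53 · 89 = 4717: from (2² + 7²)(5² + 8²), take (2·5 − 7·8, 2·8 + 7·5) = (10 − 56, 16 + 35) = (-46, 51); dropping signs (only squares matter) gives (46, 51); check 46² + 51² = 2116 + 2601 = 4717 ✓.
  Scale by k = 5: (5·46, 5·51) = (230, 255).
Step 4: Order so x ≤ y and verify: 230² + 255² = 52900 + 65025 = 117925 = n. ✓

n = 117925 = 230² + 255² (one valid representation with x ≤ y).


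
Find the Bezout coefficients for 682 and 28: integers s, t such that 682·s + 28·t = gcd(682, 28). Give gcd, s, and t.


Euclidean algorithm on (682, 28) — divide until remainder is 0:
  682 = 24 · 28 + 10
  28 = 2 · 10 + 8
  10 = 1 · 8 + 2
  8 = 4 · 2 + 0
gcd(682, 28) = 2.
Track Bezout coefficients alongside the remainders: start with r₀ = 682 = a·1 + b·0 (s = 1, t = 0) and r₁ = 28 = a·0 + b·1 (s = 0, t = 1); each new remainder r_{k+1} = r_{k-1} − q_k·r_k inherits s_{k+1} = s_{k-1} − q_k·s_k, t_{k+1} = t_{k-1} − q_k·t_k, so r_k = a·s_k + b·t_k at every step:
  q = 24: r = 10, s = 1 − 24·0 = 1, t = 0 − 24·1 = -24  (check: 682·1 + 28·(-24) = 10)
  q = 2: r = 8, s = 0 − 2·1 = -2, t = 1 − 2·(-24) = 49  (check: 682·(-2) + 28·49 = 8)
  q = 1: r = 2, s = 1 − 1·(-2) = 3, t = -24 − 1·49 = -73  (check: 682·3 + 28·(-73) = 2)
The row with r = 2 (the gcd) gives the Bezout coefficients s = 3, t = -73.
Result: 682 · (3) + 28 · (-73) = 2.

gcd(682, 28) = 2; s = 3, t = -73 (check: 682·3 + 28·(-73) = 2).


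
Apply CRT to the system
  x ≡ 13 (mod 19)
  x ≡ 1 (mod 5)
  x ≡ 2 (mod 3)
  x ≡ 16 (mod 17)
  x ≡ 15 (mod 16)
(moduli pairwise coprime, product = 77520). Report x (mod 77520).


Product of moduli M = 19 · 5 · 3 · 17 · 16 = 77520.
Merge one congruence at a time:
  Start: x ≡ 13 (mod 19).
  Combine with x ≡ 1 (mod 5); new modulus lcm = 95.
    Write x = 13 + 19·t and substitute into x ≡ 1 (mod 5): 19·t ≡ 1 − 13 = -12 (mod 5).
    Reduce coefficients mod 5: 4·t ≡ 3 (mod 5).
    The inverse of 4 mod 5 is 4 (since 4·4 = 16 = 3·5 + 1), so t ≡ 4·3 = 12 ≡ 2 (mod 5).
    Then x = 13 + 19·2 = 51, valid modulo lcm(19, 5) = 95: x ≡ 51 (mod 95).
  Combine with x ≡ 2 (mod 3); new modulus lcm = 285.
    Write x = 51 + 95·t and substitute into x ≡ 2 (mod 3): 95·t ≡ 2 − 51 = -49 (mod 3).
    Reduce coefficients mod 3: 2·t ≡ 2 (mod 3).
    The inverse of 2 mod 3 is 2 (since 2·2 = 4 = 1·3 + 1), so t ≡ 2·2 = 4 ≡ 1 (mod 3).
    Then x = 51 + 95·1 = 146, valid modulo lcm(95, 3) = 285: x ≡ 146 (mod 285).
  Combine with x ≡ 16 (mod 17); new modulus lcm = 4845.
    Write x = 146 + 285·t and substitute into x ≡ 16 (mod 17): 285·t ≡ 16 − 146 = -130 (mod 17).
    Reduce coefficients mod 17: 13·t ≡ 6 (mod 17).
    The inverse of 13 mod 17 is 4 (since 13·4 = 52 = 3·17 + 1), so t ≡ 4·6 = 24 ≡ 7 (mod 17).
    Then x = 146 + 285·7 = 2141, valid modulo lcm(285, 17) = 4845: x ≡ 2141 (mod 4845).
  Combine with x ≡ 15 (mod 16); new modulus lcm = 77520.
    Write x = 2141 + 4845·t and substitute into x ≡ 15 (mod 16): 4845·t ≡ 15 − 2141 = -2126 (mod 16).
    Reduce coefficients mod 16: 13·t ≡ 2 (mod 16).
    The inverse of 13 mod 16 is 5 (since 13·5 = 65 = 4·16 + 1), so t ≡ 5·2 = 10 ≡ 10 (mod 16).
    Then x = 2141 + 4845·10 = 50591, valid modulo lcm(4845, 16) = 77520: x ≡ 50591 (mod 77520).
Verify against each original: 50591 mod 19 = 13, 50591 mod 5 = 1, 50591 mod 3 = 2, 50591 mod 17 = 16, 50591 mod 16 = 15.

x ≡ 50591 (mod 77520).


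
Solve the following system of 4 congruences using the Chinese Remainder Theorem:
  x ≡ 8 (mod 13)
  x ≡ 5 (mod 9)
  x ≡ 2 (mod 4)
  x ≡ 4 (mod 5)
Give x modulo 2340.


Product of moduli M = 13 · 9 · 4 · 5 = 2340.
Merge one congruence at a time:
  Start: x ≡ 8 (mod 13).
  Combine with x ≡ 5 (mod 9); new modulus lcm = 117.
    Write x = 8 + 13·t and substitute into x ≡ 5 (mod 9): 13·t ≡ 5 − 8 = -3 (mod 9).
    Reduce coefficients mod 9: 4·t ≡ 6 (mod 9).
    The inverse of 4 mod 9 is 7 (since 4·7 = 28 = 3·9 + 1), so t ≡ 7·6 = 42 ≡ 6 (mod 9).
    Then x = 8 + 13·6 = 86, valid modulo lcm(13, 9) = 117: x ≡ 86 (mod 117).
  Combine with x ≡ 2 (mod 4); new modulus lcm = 468.
    Write x = 86 + 117·t and substitute into x ≡ 2 (mod 4): 117·t ≡ 2 − 86 = -84 (mod 4).
    Reduce coefficients mod 4: 1·t ≡ 0 (mod 4).
    So t ≡ 0 (mod 4).
    Then x = 86 + 117·0 = 86, valid modulo lcm(117, 4) = 468: x ≡ 86 (mod 468).
  Combine with x ≡ 4 (mod 5); new modulus lcm = 2340.
    Write x = 86 + 468·t and substitute into x ≡ 4 (mod 5): 468·t ≡ 4 − 86 = -82 (mod 5).
    Reduce coefficients mod 5: 3·t ≡ 3 (mod 5).
    The inverse of 3 mod 5 is 2 (since 3·2 = 6 = 1·5 + 1), so t ≡ 2·3 = 6 ≡ 1 (mod 5).
    Then x = 86 + 468·1 = 554, valid modulo lcm(468, 5) = 2340: x ≡ 554 (mod 2340).
Verify against each original: 554 mod 13 = 8, 554 mod 9 = 5, 554 mod 4 = 2, 554 mod 5 = 4.

x ≡ 554 (mod 2340).


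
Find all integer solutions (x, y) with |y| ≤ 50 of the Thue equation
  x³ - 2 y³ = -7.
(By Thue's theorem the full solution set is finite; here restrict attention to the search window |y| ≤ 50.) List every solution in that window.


The equation is x³ - 2y³ = -7. For fixed y, x³ = 2·y³ − 7, so a solution requires the RHS to be a perfect cube.
Strategy: iterate y from -50 to 50, compute RHS = 2·y³ − 7, and check whether it is a (positive or negative) perfect cube.
Check small values of y:
  y = 0: RHS = -7 is not a perfect cube.
  y = 1: RHS = -5 is not a perfect cube.
  y = -1: RHS = -9 is not a perfect cube.
  y = 2: RHS = 9 is not a perfect cube.
  y = -2: RHS = -23 is not a perfect cube.
  y = 3: RHS = 47 is not a perfect cube.
  y = -3: RHS = -61 is not a perfect cube.
Continuing the search up to |y| = 50 finds no solutions either.
No (x, y) in the scanned range satisfies the equation.

No integer solutions with |y| ≤ 50.


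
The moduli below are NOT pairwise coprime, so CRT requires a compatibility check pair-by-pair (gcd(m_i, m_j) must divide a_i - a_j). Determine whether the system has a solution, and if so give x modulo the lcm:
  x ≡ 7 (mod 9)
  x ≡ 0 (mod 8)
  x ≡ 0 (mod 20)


Moduli 9, 8, 20 are not pairwise coprime, so CRT works modulo lcm(m_i) when all pairwise compatibility conditions hold.
Pairwise compatibility: gcd(m_i, m_j) must divide a_i - a_j for every pair.
Merge one congruence at a time:
  Start: x ≡ 7 (mod 9).
  Combine with x ≡ 0 (mod 8): gcd(9, 8) = 1; 0 - 7 = -7, which IS divisible by 1, so compatible.
    Write x = 7 + 9·t and substitute into x ≡ 0 (mod 8): 9·t ≡ 0 − 7 = -7 (mod 8).
    Reduce coefficients mod 8: 1·t ≡ 1 (mod 8).
    So t ≡ 1 (mod 8).
    Then x = 7 + 9·1 = 16, valid modulo lcm(9, 8) = 72: x ≡ 16 (mod 72).
  Combine with x ≡ 0 (mod 20): gcd(72, 20) = 4; 0 - 16 = -16, which IS divisible by 4, so compatible.
    Write x = 16 + 72·t and substitute into x ≡ 0 (mod 20): 72·t ≡ 0 − 16 = -16 (mod 20).
    Divide the congruence (and modulus) by g = 4: 18·t ≡ -4 (mod 5).
    Reduce coefficients mod 5: 3·t ≡ 1 (mod 5).
    The inverse of 3 mod 5 is 2 (since 3·2 = 6 = 1·5 + 1), so t ≡ 2·1 = 2 ≡ 2 (mod 5).
    Then x = 16 + 72·2 = 160, valid modulo lcm(72, 20) = 360: x ≡ 160 (mod 360).
Verify: 160 mod 9 = 7, 160 mod 8 = 0, 160 mod 20 = 0.

x ≡ 160 (mod 360).


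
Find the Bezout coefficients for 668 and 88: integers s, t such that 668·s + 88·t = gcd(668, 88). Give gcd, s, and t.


Euclidean algorithm on (668, 88) — divide until remainder is 0:
  668 = 7 · 88 + 52
  88 = 1 · 52 + 36
  52 = 1 · 36 + 16
  36 = 2 · 16 + 4
  16 = 4 · 4 + 0
gcd(668, 88) = 4.
Track Bezout coefficients alongside the remainders: start with r₀ = 668 = a·1 + b·0 (s = 1, t = 0) and r₁ = 88 = a·0 + b·1 (s = 0, t = 1); each new remainder r_{k+1} = r_{k-1} − q_k·r_k inherits s_{k+1} = s_{k-1} − q_k·s_k, t_{k+1} = t_{k-1} − q_k·t_k, so r_k = a·s_k + b·t_k at every step:
  q = 7: r = 52, s = 1 − 7·0 = 1, t = 0 − 7·1 = -7  (check: 668·1 + 88·(-7) = 52)
  q = 1: r = 36, s = 0 − 1·1 = -1, t = 1 − 1·(-7) = 8  (check: 668·(-1) + 88·8 = 36)
  q = 1: r = 16, s = 1 − 1·(-1) = 2, t = -7 − 1·8 = -15  (check: 668·2 + 88·(-15) = 16)
  q = 2: r = 4, s = -1 − 2·2 = -5, t = 8 − 2·(-15) = 38  (check: 668·(-5) + 88·38 = 4)
The row with r = 4 (the gcd) gives the Bezout coefficients s = -5, t = 38.
Result: 668 · (-5) + 88 · (38) = 4.

gcd(668, 88) = 4; s = -5, t = 38 (check: 668·(-5) + 88·38 = 4).


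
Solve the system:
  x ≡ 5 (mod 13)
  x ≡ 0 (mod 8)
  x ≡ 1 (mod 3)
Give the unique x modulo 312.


Moduli 13, 8, 3 are pairwise coprime; by CRT there is a unique solution modulo M = 13 · 8 · 3 = 312.
Solve pairwise, accumulating the modulus:
  Start with x ≡ 5 (mod 13).
  Combine with x ≡ 0 (mod 8): since gcd(13, 8) = 1, we get a unique residue mod 104.
    Write x = 5 + 13·t and substitute into x ≡ 0 (mod 8): 13·t ≡ 0 − 5 = -5 (mod 8).
    Reduce coefficients mod 8: 5·t ≡ 3 (mod 8).
    The inverse of 5 mod 8 is 5 (since 5·5 = 25 = 3·8 + 1), so t ≡ 5·3 = 15 ≡ 7 (mod 8).
    Then x = 5 + 13·7 = 96, valid modulo lcm(13, 8) = 104: x ≡ 96 (mod 104).
  Combine with x ≡ 1 (mod 3): since gcd(104, 3) = 1, we get a unique residue mod 312.
    Write x = 96 + 104·t and substitute into x ≡ 1 (mod 3): 104·t ≡ 1 − 96 = -95 (mod 3).
    Reduce coefficients mod 3: 2·t ≡ 1 (mod 3).
    The inverse of 2 mod 3 is 2 (since 2·2 = 4 = 1·3 + 1), so t ≡ 2·1 = 2 ≡ 2 (mod 3).
    Then x = 96 + 104·2 = 304, valid modulo lcm(104, 3) = 312: x ≡ 304 (mod 312).
Verify: 304 mod 13 = 5 ✓, 304 mod 8 = 0 ✓, 304 mod 3 = 1 ✓.

x ≡ 304 (mod 312).


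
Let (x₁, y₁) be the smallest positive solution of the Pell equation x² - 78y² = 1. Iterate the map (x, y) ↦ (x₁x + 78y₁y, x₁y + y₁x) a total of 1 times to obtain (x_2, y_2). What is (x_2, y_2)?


Step 1: Find the fundamental solution (x₁, y₁) of x² - 78y² = 1.
  Expand √78 as a continued fraction. a₀ = ⌊√78⌋ = 8; iterate m_{k+1} = d_k·a_k − m_k, d_{k+1} = (78 − m_{k+1}²)/d_k, a_{k+1} = ⌊(a₀ + m_{k+1})/d_{k+1}⌋ (starting m₀ = 0, d₀ = 1), with convergents p_k = a_k·p_{k-1} + p_{k-2}, q_k = a_k·q_{k-1} + q_{k-2} (p₋₁ = 1, q₋₁ = 0):
  k = 0: a₀ = 8; p₀/q₀ = 8/1; p₀² − 78·q₀² = 64 − 78 = -14.
  k = 1: m = 8, d = 14, a = ⌊(8 + 8)/14⌋ = 1; p/q = (1·8 + 1)/(1·1 + 0) = 9/1; p² − 78·q² = 81 − 78 = 3.
  k = 2: m = 6, d = 3, a = ⌊(8 + 6)/3⌋ = 4; p/q = (4·9 + 8)/(4·1 + 1) = 44/5; p² − 78·q² = 1936 − 1950 = -14.
  k = 3: m = 6, d = 14, a = ⌊(8 + 6)/14⌋ = 1; p/q = (1·44 + 9)/(1·5 + 1) = 53/6; p² − 78·q² = 2809 − 2808 = 1.
  The first convergent with p² − 78·q² = 1 gives the fundamental solution (x₁, y₁) = (53, 6).
Step 2: Apply the recurrence (x_{n+1}, y_{n+1}) = (x₁x_n + 78y₁y_n, x₁y_n + y₁x_n) repeatedly.
  From (x_1, y_1) = (53, 6): x_2 = 53·53 + 78·6·6 = 5617; y_2 = 53·6 + 6·53 = 636.
Step 3: Verify x_2² - 78·y_2² = 31550689 - 31550688 = 1 (should be 1). ✓

(x_1, y_1) = (53, 6); (x_2, y_2) = (5617, 636).


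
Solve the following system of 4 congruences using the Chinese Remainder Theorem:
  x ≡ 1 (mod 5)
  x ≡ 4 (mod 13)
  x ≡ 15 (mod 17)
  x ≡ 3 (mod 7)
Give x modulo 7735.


Product of moduli M = 5 · 13 · 17 · 7 = 7735.
Merge one congruence at a time:
  Start: x ≡ 1 (mod 5).
  Combine with x ≡ 4 (mod 13); new modulus lcm = 65.
    Write x = 1 + 5·t and substitute into x ≡ 4 (mod 13): 5·t ≡ 4 − 1 = 3 (mod 13).
    The inverse of 5 mod 13 is 8 (since 5·8 = 40 = 3·13 + 1), so t ≡ 8·3 = 24 ≡ 11 (mod 13).
    Then x = 1 + 5·11 = 56, valid modulo lcm(5, 13) = 65: x ≡ 56 (mod 65).
  Combine with x ≡ 15 (mod 17); new modulus lcm = 1105.
    Write x = 56 + 65·t and substitute into x ≡ 15 (mod 17): 65·t ≡ 15 − 56 = -41 (mod 17).
    Reduce coefficients mod 17: 14·t ≡ 10 (mod 17).
    The inverse of 14 mod 17 is 11 (since 14·11 = 154 = 9·17 + 1), so t ≡ 11·10 = 110 ≡ 8 (mod 17).
    Then x = 56 + 65·8 = 576, valid modulo lcm(65, 17) = 1105: x ≡ 576 (mod 1105).
  Combine with x ≡ 3 (mod 7); new modulus lcm = 7735.
    Write x = 576 + 1105·t and substitute into x ≡ 3 (mod 7): 1105·t ≡ 3 − 576 = -573 (mod 7).
    Reduce coefficients mod 7: 6·t ≡ 1 (mod 7).
    The inverse of 6 mod 7 is 6 (since 6·6 = 36 = 5·7 + 1), so t ≡ 6·1 = 6 ≡ 6 (mod 7).
    Then x = 576 + 1105·6 = 7206, valid modulo lcm(1105, 7) = 7735: x ≡ 7206 (mod 7735).
Verify against each original: 7206 mod 5 = 1, 7206 mod 13 = 4, 7206 mod 17 = 15, 7206 mod 7 = 3.

x ≡ 7206 (mod 7735).


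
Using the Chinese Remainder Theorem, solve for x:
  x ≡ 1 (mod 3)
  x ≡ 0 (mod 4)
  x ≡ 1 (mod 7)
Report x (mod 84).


Moduli 3, 4, 7 are pairwise coprime; by CRT there is a unique solution modulo M = 3 · 4 · 7 = 84.
Solve pairwise, accumulating the modulus:
  Start with x ≡ 1 (mod 3).
  Combine with x ≡ 0 (mod 4): since gcd(3, 4) = 1, we get a unique residue mod 12.
    Write x = 1 + 3·t and substitute into x ≡ 0 (mod 4): 3·t ≡ 0 − 1 = -1 (mod 4).
    Reduce coefficients mod 4: 3·t ≡ 3 (mod 4).
    The inverse of 3 mod 4 is 3 (since 3·3 = 9 = 2·4 + 1), so t ≡ 3·3 = 9 ≡ 1 (mod 4).
    Then x = 1 + 3·1 = 4, valid modulo lcm(3, 4) = 12: x ≡ 4 (mod 12).
  Combine with x ≡ 1 (mod 7): since gcd(12, 7) = 1, we get a unique residue mod 84.
    Write x = 4 + 12·t and substitute into x ≡ 1 (mod 7): 12·t ≡ 1 − 4 = -3 (mod 7).
    Reduce coefficients mod 7: 5·t ≡ 4 (mod 7).
    The inverse of 5 mod 7 is 3 (since 5·3 = 15 = 2·7 + 1), so t ≡ 3·4 = 12 ≡ 5 (mod 7).
    Then x = 4 + 12·5 = 64, valid modulo lcm(12, 7) = 84: x ≡ 64 (mod 84).
Verify: 64 mod 3 = 1 ✓, 64 mod 4 = 0 ✓, 64 mod 7 = 1 ✓.

x ≡ 64 (mod 84).


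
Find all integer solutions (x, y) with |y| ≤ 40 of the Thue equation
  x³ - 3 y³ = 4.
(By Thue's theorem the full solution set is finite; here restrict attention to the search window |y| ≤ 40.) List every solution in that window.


The equation is x³ - 3y³ = 4. For fixed y, x³ = 3·y³ + 4, so a solution requires the RHS to be a perfect cube.
Strategy: iterate y from -40 to 40, compute RHS = 3·y³ + 4, and check whether it is a (positive or negative) perfect cube.
Check small values of y:
  y = 0: RHS = 4 is not a perfect cube.
  y = 1: RHS = 7 is not a perfect cube.
  y = -1: RHS = 1 = (1)³ ⇒ x = 1 works.
  y = 2: RHS = 28 is not a perfect cube.
  y = -2: RHS = -20 is not a perfect cube.
  y = 3: RHS = 85 is not a perfect cube.
  y = -3: RHS = -77 is not a perfect cube.
Continuing the search up to |y| = 40 finds no further solutions beyond those listed.
Collected solutions: (1, -1).

Solutions (with |y| ≤ 40): (1, -1).


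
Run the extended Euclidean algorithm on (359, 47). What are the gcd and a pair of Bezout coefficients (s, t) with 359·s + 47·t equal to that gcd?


Euclidean algorithm on (359, 47) — divide until remainder is 0:
  359 = 7 · 47 + 30
  47 = 1 · 30 + 17
  30 = 1 · 17 + 13
  17 = 1 · 13 + 4
  13 = 3 · 4 + 1
  4 = 4 · 1 + 0
gcd(359, 47) = 1.
Track Bezout coefficients alongside the remainders: start with r₀ = 359 = a·1 + b·0 (s = 1, t = 0) and r₁ = 47 = a·0 + b·1 (s = 0, t = 1); each new remainder r_{k+1} = r_{k-1} − q_k·r_k inherits s_{k+1} = s_{k-1} − q_k·s_k, t_{k+1} = t_{k-1} − q_k·t_k, so r_k = a·s_k + b·t_k at every step:
  q = 7: r = 30, s = 1 − 7·0 = 1, t = 0 − 7·1 = -7  (check: 359·1 + 47·(-7) = 30)
  q = 1: r = 17, s = 0 − 1·1 = -1, t = 1 − 1·(-7) = 8  (check: 359·(-1) + 47·8 = 17)
  q = 1: r = 13, s = 1 − 1·(-1) = 2, t = -7 − 1·8 = -15  (check: 359·2 + 47·(-15) = 13)
  q = 1: r = 4, s = -1 − 1·2 = -3, t = 8 − 1·(-15) = 23  (check: 359·(-3) + 47·23 = 4)
  q = 3: r = 1, s = 2 − 3·(-3) = 11, t = -15 − 3·23 = -84  (check: 359·11 + 47·(-84) = 1)
The row with r = 1 (the gcd) gives the Bezout coefficients s = 11, t = -84.
Result: 359 · (11) + 47 · (-84) = 1.

gcd(359, 47) = 1; s = 11, t = -84 (check: 359·11 + 47·(-84) = 1).


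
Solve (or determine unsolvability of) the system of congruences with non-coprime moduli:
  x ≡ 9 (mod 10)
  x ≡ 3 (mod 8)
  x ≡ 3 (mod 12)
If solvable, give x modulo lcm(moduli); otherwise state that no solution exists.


Moduli 10, 8, 12 are not pairwise coprime, so CRT works modulo lcm(m_i) when all pairwise compatibility conditions hold.
Pairwise compatibility: gcd(m_i, m_j) must divide a_i - a_j for every pair.
Merge one congruence at a time:
  Start: x ≡ 9 (mod 10).
  Combine with x ≡ 3 (mod 8): gcd(10, 8) = 2; 3 - 9 = -6, which IS divisible by 2, so compatible.
    Write x = 9 + 10·t and substitute into x ≡ 3 (mod 8): 10·t ≡ 3 − 9 = -6 (mod 8).
    Divide the congruence (and modulus) by g = 2: 5·t ≡ -3 (mod 4).
    Reduce coefficients mod 4: 1·t ≡ 1 (mod 4).
    So t ≡ 1 (mod 4).
    Then x = 9 + 10·1 = 19, valid modulo lcm(10, 8) = 40: x ≡ 19 (mod 40).
  Combine with x ≡ 3 (mod 12): gcd(40, 12) = 4; 3 - 19 = -16, which IS divisible by 4, so compatible.
    Write x = 19 + 40·t and substitute into x ≡ 3 (mod 12): 40·t ≡ 3 − 19 = -16 (mod 12).
    Divide the congruence (and modulus) by g = 4: 10·t ≡ -4 (mod 3).
    Reduce coefficients mod 3: 1·t ≡ 2 (mod 3).
    So t ≡ 2 (mod 3).
    Then x = 19 + 40·2 = 99, valid modulo lcm(40, 12) = 120: x ≡ 99 (mod 120).
Verify: 99 mod 10 = 9, 99 mod 8 = 3, 99 mod 12 = 3.

x ≡ 99 (mod 120).


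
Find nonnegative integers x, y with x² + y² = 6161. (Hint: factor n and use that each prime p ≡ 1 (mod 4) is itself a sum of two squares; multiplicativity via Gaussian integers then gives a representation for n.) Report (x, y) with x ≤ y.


Step 1: Factor n = 6161 = 61 · 101.
Step 2: Check the mod-4 condition on each prime factor: 61 ≡ 1 (mod 4), exponent 1; 101 ≡ 1 (mod 4), exponent 1.
All primes ≡ 3 (mod 4) appear to even exponent (or don't appear), so by the two-squares theorem n IS expressible as a sum of two squares.
Step 3: Build a representation. Here n = 61 · 101 is a product of primes ≡ 1 (mod 4). Each prime p ≡ 1 (mod 4) is itself a sum of two squares; find a² by testing p − a² for a perfect square:
  61: 61 − 1² = 60, 61 − 2² = 57, 61 − 3² = 52, 61 − 4² = 45, 61 − 5² = 36 = 6² ⇒ 61 = 5² + 6².
  101: 101 − 1² = 100 = 10² ⇒ 101 = 1² + 10².
  Combine using the Brahmagupta–Fibonacci identity (a² + b²)(c² + d²) = (ac − bd)² + (ad + bc)² = (ac + bd)² + (ad − bc)²:
  61 · 101 = 6161: from (5² + 6²)(1² + 10²), take (5·1 − 6·10, 5·10 + 6·1) = (5 − 60, 50 + 6) = (-55, 56); dropping signs (only squares matter) gives (55, 56); check 55² + 56² = 3025 + 3136 = 6161 ✓.
Step 4: Order so x ≤ y and verify: 55² + 56² = 3025 + 3136 = 6161 = n. ✓

n = 6161 = 55² + 56² (one valid representation with x ≤ y).


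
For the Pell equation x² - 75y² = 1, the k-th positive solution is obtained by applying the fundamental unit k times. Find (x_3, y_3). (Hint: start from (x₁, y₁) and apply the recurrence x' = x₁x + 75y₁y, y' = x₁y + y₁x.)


Step 1: Find the fundamental solution (x₁, y₁) of x² - 75y² = 1.
  Expand √75 as a continued fraction. a₀ = ⌊√75⌋ = 8; iterate m_{k+1} = d_k·a_k − m_k, d_{k+1} = (75 − m_{k+1}²)/d_k, a_{k+1} = ⌊(a₀ + m_{k+1})/d_{k+1}⌋ (starting m₀ = 0, d₀ = 1), with convergents p_k = a_k·p_{k-1} + p_{k-2}, q_k = a_k·q_{k-1} + q_{k-2} (p₋₁ = 1, q₋₁ = 0):
  k = 0: a₀ = 8; p₀/q₀ = 8/1; p₀² − 75·q₀² = 64 − 75 = -11.
  k = 1: m = 8, d = 11, a = ⌊(8 + 8)/11⌋ = 1; p/q = (1·8 + 1)/(1·1 + 0) = 9/1; p² − 75·q² = 81 − 75 = 6.
  k = 2: m = 3, d = 6, a = ⌊(8 + 3)/6⌋ = 1; p/q = (1·9 + 8)/(1·1 + 1) = 17/2; p² − 75·q² = 289 − 300 = -11.
  k = 3: m = 3, d = 11, a = ⌊(8 + 3)/11⌋ = 1; p/q = (1·17 + 9)/(1·2 + 1) = 26/3; p² − 75·q² = 676 − 675 = 1.
  The first convergent with p² − 75·q² = 1 gives the fundamental solution (x₁, y₁) = (26, 3).
Step 2: Apply the recurrence (x_{n+1}, y_{n+1}) = (x₁x_n + 75y₁y_n, x₁y_n + y₁x_n) repeatedly.
  From (x_1, y_1) = (26, 3): x_2 = 26·26 + 75·3·3 = 1351; y_2 = 26·3 + 3·26 = 156.
  From (x_2, y_2) = (1351, 156): x_3 = 26·1351 + 75·3·156 = 70226; y_3 = 26·156 + 3·1351 = 8109.
Step 3: Verify x_3² - 75·y_3² = 4931691076 - 4931691075 = 1 (should be 1). ✓

(x_1, y_1) = (26, 3); (x_3, y_3) = (70226, 8109).


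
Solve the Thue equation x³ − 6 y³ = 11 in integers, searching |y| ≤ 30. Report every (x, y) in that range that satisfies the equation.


The equation is x³ - 6y³ = 11. For fixed y, x³ = 6·y³ + 11, so a solution requires the RHS to be a perfect cube.
Strategy: iterate y from -30 to 30, compute RHS = 6·y³ + 11, and check whether it is a (positive or negative) perfect cube.
Check small values of y:
  y = 0: RHS = 11 is not a perfect cube.
  y = 1: RHS = 17 is not a perfect cube.
  y = -1: RHS = 5 is not a perfect cube.
  y = 2: RHS = 59 is not a perfect cube.
  y = -2: RHS = -37 is not a perfect cube.
  y = 3: RHS = 173 is not a perfect cube.
  y = -3: RHS = -151 is not a perfect cube.
Continuing the search up to |y| = 30 finds no solutions either.
No (x, y) in the scanned range satisfies the equation.

No integer solutions with |y| ≤ 30.
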